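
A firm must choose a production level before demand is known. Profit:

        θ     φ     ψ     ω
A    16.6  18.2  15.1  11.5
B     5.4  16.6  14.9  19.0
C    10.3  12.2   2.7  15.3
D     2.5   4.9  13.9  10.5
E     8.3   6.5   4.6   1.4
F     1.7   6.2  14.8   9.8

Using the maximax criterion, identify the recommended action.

Row maxima: A=18.2, B=19.0, C=15.3, D=13.9, E=8.3, F=14.8
Best best-case = 19.0 → B.

B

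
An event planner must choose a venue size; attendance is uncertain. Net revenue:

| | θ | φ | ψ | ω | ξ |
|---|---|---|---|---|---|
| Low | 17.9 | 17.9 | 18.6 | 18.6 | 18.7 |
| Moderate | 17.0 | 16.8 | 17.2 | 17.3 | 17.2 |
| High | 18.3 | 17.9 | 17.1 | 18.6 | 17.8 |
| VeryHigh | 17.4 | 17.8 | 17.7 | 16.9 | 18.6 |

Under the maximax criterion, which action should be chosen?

Low

Row maxima: Low=18.7, Moderate=17.3, High=18.6, VeryHigh=18.6
Best best-case = 18.7 → Low.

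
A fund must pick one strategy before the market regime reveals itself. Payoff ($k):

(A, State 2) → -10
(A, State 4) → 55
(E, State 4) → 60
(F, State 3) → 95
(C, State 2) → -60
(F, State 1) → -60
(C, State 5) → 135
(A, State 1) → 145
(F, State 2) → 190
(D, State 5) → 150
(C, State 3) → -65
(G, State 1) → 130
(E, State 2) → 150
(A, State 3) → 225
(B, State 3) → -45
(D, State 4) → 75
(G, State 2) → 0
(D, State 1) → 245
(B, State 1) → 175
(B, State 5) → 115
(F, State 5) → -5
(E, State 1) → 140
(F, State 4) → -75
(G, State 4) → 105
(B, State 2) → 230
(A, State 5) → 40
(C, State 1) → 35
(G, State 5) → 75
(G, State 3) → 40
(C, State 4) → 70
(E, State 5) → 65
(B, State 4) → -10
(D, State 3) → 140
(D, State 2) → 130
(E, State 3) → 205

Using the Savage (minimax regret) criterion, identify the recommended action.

D

Column bests: State 1=245, State 2=230, State 3=225, State 4=105, State 5=150.
A regrets: 100, 240, 0, 50, 110 → max 240
B regrets: 70, 0, 270, 115, 35 → max 270
C regrets: 210, 290, 290, 35, 15 → max 290
D regrets: 0, 100, 85, 30, 0 → max 100
E regrets: 105, 80, 20, 45, 85 → max 105
F regrets: 305, 40, 130, 180, 155 → max 305
G regrets: 115, 230, 185, 0, 75 → max 230
Smallest max regret = 100 → D.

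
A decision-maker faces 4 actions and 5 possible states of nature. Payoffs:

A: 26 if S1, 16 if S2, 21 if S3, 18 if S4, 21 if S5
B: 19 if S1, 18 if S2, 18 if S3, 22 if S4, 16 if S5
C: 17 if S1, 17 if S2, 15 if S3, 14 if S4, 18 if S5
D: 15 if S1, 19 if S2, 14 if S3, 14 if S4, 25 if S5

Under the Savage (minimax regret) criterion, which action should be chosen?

Column bests: S1=26, S2=19, S3=21, S4=22, S5=25.
A regrets: 0, 3, 0, 4, 4 → max 4
B regrets: 7, 1, 3, 0, 9 → max 9
C regrets: 9, 2, 6, 8, 7 → max 9
D regrets: 11, 0, 7, 8, 0 → max 11
Smallest max regret = 4 → A.

A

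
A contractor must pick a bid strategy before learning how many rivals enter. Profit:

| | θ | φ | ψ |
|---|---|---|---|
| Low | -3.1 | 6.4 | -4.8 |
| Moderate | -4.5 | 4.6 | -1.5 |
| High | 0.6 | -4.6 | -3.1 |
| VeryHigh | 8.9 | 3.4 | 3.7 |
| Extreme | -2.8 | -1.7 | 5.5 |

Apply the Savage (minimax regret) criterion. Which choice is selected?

VeryHigh

Column bests: θ=8.9, φ=6.4, ψ=5.5.
Low regrets: 12.0, 0.0, 10.3 → max 12.0
Moderate regrets: 13.4, 1.8, 7.0 → max 13.4
High regrets: 8.3, 11.0, 8.6 → max 11.0
VeryHigh regrets: 0.0, 3.0, 1.8 → max 3.0
Extreme regrets: 11.7, 8.1, 0.0 → max 11.7
Smallest max regret = 3.0 → VeryHigh.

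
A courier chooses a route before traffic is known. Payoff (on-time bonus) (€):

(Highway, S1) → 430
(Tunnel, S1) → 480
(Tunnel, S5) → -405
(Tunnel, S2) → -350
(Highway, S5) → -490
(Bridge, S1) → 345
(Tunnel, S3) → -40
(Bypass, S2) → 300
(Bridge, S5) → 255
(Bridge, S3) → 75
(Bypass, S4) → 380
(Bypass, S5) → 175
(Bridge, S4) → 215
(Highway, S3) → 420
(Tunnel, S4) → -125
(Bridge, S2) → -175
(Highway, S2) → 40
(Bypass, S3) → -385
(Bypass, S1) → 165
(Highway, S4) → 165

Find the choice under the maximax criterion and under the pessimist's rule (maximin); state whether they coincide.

Row maxima: Bridge=345, Bypass=380, Tunnel=480, Highway=430
Best best-case = 480 → Tunnel.
Row minima: Bridge=-175, Bypass=-385, Tunnel=-405, Highway=-490
Best worst-case = -175 → Bridge.

maximax → Tunnel; maximin → Bridge (disagree)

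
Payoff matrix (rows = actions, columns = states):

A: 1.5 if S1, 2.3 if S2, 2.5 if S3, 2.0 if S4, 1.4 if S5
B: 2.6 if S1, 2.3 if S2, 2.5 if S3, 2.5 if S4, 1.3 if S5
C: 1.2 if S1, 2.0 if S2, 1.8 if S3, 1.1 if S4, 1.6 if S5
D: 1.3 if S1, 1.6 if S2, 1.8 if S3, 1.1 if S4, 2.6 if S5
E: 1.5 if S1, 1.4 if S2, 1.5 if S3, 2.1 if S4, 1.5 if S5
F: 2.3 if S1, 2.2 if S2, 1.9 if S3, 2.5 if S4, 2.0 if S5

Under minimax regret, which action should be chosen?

F

Column bests: S1=2.6, S2=2.3, S3=2.5, S4=2.5, S5=2.6.
A regrets: 1.1, 0.0, 0.0, 0.5, 1.2 → max 1.2
B regrets: 0.0, 0.0, 0.0, 0.0, 1.3 → max 1.3
C regrets: 1.4, 0.3, 0.7, 1.4, 1.0 → max 1.4
D regrets: 1.3, 0.7, 0.7, 1.4, 0.0 → max 1.4
E regrets: 1.1, 0.9, 1.0, 0.4, 1.1 → max 1.1
F regrets: 0.3, 0.1, 0.6, 0.0, 0.6 → max 0.6
Smallest max regret = 0.6 → F.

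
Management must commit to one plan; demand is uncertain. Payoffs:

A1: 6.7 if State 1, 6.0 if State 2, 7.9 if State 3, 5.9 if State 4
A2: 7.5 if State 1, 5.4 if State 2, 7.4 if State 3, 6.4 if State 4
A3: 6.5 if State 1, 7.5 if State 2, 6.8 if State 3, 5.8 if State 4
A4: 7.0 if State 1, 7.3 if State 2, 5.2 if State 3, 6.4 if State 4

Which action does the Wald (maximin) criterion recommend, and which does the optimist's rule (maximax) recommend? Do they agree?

Row minima: A1=5.9, A2=5.4, A3=5.8, A4=5.2
Best worst-case = 5.9 → A1.
Row maxima: A1=7.9, A2=7.5, A3=7.5, A4=7.3
Best best-case = 7.9 → A1.

maximin → A1; maximax → A1 (agree)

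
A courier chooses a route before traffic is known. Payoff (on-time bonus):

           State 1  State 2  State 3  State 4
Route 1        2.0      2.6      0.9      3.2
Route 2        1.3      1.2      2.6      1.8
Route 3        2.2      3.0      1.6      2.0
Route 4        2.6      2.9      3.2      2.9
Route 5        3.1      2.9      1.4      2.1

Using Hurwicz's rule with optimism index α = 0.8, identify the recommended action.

Route 1: 0.8·3.2 + 0.2·0.9 = 2.74
Route 2: 0.8·2.6 + 0.2·1.2 = 2.32
Route 3: 0.8·3.0 + 0.2·1.6 = 2.72
Route 4: 0.8·3.2 + 0.2·2.6 = 3.08
Route 5: 0.8·3.1 + 0.2·1.4 = 2.76
Highest Hurwicz score = 3.08 → Route 4.

Route 4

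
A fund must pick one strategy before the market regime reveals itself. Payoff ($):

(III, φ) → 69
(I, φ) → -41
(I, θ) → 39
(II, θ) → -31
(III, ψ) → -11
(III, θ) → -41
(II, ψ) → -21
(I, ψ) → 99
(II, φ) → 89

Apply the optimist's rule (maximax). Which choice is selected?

I

Row maxima: I=99, II=89, III=69
Best best-case = 99 → I.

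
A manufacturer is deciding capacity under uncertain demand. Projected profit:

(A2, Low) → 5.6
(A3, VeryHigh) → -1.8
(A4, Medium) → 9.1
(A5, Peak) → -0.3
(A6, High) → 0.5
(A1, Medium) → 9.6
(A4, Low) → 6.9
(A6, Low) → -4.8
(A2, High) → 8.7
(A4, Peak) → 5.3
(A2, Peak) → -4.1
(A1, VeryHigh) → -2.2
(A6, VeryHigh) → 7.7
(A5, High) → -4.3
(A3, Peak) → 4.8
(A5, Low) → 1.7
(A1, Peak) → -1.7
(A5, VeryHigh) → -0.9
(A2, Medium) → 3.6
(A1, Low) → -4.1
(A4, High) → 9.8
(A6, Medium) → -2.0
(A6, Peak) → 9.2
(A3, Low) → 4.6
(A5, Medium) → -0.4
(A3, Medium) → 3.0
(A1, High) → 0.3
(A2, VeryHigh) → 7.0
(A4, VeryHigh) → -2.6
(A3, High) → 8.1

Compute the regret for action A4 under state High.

Best payoff under High is 9.8.
Regret = 9.8 − 9.8 = 0.0.

0.0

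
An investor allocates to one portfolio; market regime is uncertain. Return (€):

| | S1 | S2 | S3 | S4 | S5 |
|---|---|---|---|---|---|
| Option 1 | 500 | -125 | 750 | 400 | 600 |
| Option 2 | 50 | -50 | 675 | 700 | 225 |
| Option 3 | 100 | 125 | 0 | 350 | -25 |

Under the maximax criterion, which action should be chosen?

Row maxima: Option 1=750, Option 2=700, Option 3=350
Best best-case = 750 → Option 1.

Option 1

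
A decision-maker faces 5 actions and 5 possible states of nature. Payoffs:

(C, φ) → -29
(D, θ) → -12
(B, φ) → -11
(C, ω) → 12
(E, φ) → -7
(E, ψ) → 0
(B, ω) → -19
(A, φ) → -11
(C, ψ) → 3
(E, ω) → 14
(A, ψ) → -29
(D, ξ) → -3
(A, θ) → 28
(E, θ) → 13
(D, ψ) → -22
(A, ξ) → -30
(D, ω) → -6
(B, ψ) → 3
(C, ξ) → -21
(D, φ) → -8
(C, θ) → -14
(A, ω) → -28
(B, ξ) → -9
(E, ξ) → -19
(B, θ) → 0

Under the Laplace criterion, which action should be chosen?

Row averages: A=-14, B=-7.2, C=-9.8, D=-10.2, E=0.2
Highest average = 0.2 → E.

E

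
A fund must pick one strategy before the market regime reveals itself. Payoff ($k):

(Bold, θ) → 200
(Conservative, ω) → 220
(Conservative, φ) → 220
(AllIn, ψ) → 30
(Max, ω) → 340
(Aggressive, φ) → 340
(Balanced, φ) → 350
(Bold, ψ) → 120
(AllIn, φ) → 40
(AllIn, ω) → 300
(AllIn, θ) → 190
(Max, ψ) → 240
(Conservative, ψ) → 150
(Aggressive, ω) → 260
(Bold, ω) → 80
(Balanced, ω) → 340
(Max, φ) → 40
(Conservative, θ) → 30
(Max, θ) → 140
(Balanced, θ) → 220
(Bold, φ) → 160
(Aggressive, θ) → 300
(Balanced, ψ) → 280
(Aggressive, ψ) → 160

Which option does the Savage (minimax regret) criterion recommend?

Balanced

Column bests: θ=300, φ=350, ψ=280, ω=340.
Conservative regrets: 270, 130, 130, 120 → max 270
Balanced regrets: 80, 0, 0, 0 → max 80
Aggressive regrets: 0, 10, 120, 80 → max 120
Bold regrets: 100, 190, 160, 260 → max 260
AllIn regrets: 110, 310, 250, 40 → max 310
Max regrets: 160, 310, 40, 0 → max 310
Smallest max regret = 80 → Balanced.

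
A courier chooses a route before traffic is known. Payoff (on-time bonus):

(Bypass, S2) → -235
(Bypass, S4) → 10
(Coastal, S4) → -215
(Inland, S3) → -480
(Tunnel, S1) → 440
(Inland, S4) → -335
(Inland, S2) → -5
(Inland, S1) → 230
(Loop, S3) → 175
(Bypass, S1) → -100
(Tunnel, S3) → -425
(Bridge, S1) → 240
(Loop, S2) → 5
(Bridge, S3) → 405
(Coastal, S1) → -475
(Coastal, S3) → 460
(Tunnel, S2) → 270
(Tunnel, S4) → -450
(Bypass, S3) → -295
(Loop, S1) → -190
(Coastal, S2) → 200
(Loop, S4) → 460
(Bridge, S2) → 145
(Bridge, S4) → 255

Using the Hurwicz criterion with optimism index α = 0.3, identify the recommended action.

Bypass: 0.3·10 + 0.7·(-295) = -203.5
Loop: 0.3·460 + 0.7·(-190) = 5
Coastal: 0.3·460 + 0.7·(-475) = -194.5
Bridge: 0.3·405 + 0.7·145 = 223
Inland: 0.3·230 + 0.7·(-480) = -267
Tunnel: 0.3·440 + 0.7·(-450) = -183
Highest Hurwicz score = 223 → Bridge.

Bridge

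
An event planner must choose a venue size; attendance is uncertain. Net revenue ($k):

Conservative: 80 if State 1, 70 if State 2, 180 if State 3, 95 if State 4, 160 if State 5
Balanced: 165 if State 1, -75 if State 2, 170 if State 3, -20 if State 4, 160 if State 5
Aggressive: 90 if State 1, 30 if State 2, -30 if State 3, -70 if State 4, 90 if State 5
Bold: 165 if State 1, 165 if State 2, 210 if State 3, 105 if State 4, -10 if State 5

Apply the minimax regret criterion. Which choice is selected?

Conservative

Column bests: State 1=165, State 2=165, State 3=210, State 4=105, State 5=160.
Conservative regrets: 85, 95, 30, 10, 0 → max 95
Balanced regrets: 0, 240, 40, 125, 0 → max 240
Aggressive regrets: 75, 135, 240, 175, 70 → max 240
Bold regrets: 0, 0, 0, 0, 170 → max 170
Smallest max regret = 95 → Conservative.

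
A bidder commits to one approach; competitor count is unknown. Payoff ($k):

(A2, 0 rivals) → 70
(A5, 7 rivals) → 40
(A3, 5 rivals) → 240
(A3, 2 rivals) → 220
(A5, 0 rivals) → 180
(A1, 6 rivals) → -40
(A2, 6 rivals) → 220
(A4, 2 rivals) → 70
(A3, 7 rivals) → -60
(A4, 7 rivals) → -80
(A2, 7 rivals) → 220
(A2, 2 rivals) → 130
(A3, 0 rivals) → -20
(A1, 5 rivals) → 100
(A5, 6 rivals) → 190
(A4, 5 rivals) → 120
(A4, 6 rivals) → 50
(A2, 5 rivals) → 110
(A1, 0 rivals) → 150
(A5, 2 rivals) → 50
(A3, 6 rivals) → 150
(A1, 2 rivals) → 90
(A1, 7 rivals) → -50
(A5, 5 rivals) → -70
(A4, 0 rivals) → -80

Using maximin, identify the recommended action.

A2

Row minima: A1=-50, A2=70, A3=-60, A4=-80, A5=-70
Best worst-case = 70 → A2.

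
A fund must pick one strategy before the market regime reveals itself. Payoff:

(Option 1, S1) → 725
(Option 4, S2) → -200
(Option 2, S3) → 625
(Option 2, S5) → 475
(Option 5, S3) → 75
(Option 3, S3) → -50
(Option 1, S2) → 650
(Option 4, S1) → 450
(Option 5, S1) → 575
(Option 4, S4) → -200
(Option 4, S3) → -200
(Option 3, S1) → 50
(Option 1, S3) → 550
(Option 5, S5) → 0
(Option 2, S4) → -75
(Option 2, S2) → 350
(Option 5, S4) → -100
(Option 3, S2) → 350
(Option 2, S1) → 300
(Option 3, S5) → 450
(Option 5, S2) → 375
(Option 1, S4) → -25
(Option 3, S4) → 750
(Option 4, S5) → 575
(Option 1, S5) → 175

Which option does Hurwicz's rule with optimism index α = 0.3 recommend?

Option 1

Option 1: 0.3·725 + 0.7·(-25) = 200
Option 2: 0.3·625 + 0.7·(-75) = 135
Option 3: 0.3·750 + 0.7·(-50) = 190
Option 4: 0.3·575 + 0.7·(-200) = 32.5
Option 5: 0.3·575 + 0.7·(-100) = 102.5
Highest Hurwicz score = 200 → Option 1.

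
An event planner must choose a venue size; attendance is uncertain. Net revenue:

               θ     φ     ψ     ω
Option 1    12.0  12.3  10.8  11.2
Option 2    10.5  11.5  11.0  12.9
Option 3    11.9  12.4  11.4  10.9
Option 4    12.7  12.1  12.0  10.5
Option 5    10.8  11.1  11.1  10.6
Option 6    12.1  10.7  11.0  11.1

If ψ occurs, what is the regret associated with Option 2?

Best payoff under ψ is 12.0.
Regret = 12.0 − 11.0 = 1.0.

1.0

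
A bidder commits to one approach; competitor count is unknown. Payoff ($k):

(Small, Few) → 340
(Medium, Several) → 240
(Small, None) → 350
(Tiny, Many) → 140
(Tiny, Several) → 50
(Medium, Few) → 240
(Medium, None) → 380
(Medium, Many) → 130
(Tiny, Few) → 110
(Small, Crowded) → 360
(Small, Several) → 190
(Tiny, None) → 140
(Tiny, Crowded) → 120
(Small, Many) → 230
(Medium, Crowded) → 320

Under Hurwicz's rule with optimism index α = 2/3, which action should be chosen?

Small

Tiny: 2/3·140 + 1/3·50 = 110
Small: 2/3·360 + 1/3·190 = 910/3
Medium: 2/3·380 + 1/3·130 = 890/3
Highest Hurwicz score = 910/3 → Small.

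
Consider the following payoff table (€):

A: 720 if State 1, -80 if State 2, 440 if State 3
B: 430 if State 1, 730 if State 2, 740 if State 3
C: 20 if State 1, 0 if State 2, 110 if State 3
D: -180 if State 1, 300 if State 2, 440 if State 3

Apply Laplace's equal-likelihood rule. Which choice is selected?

Row averages: A=360, B=1900/3, C=130/3, D=560/3
Highest average = 1900/3 → B.

B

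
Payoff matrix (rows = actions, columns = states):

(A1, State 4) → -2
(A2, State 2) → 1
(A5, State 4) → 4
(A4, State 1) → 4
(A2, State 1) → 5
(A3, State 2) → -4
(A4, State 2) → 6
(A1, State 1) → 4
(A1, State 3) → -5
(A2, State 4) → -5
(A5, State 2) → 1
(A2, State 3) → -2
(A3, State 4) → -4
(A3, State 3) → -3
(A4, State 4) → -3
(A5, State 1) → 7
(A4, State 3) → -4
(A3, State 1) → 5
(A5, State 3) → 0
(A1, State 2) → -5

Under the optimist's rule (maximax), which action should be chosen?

Row maxima: A1=4, A2=5, A3=5, A4=6, A5=7
Best best-case = 7 → A5.

A5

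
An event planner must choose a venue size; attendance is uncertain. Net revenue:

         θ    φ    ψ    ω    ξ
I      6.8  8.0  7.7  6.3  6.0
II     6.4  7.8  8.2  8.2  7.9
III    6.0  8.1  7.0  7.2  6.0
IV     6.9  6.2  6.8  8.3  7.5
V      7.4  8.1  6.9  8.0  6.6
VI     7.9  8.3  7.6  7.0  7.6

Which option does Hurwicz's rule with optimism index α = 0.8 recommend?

I: 0.8·8.0 + 0.2·6.0 = 7.6
II: 0.8·8.2 + 0.2·6.4 = 7.84
III: 0.8·8.1 + 0.2·6.0 = 7.68
IV: 0.8·8.3 + 0.2·6.2 = 7.88
V: 0.8·8.1 + 0.2·6.6 = 7.8
VI: 0.8·8.3 + 0.2·7.0 = 8.04
Highest Hurwicz score = 8.04 → VI.

VI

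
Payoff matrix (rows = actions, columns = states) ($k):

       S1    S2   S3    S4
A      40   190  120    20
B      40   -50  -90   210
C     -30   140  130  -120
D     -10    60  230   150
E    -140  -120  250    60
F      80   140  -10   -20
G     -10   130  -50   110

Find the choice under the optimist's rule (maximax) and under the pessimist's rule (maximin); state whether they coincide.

maximax → E; maximin → A (disagree)

Row maxima: A=190, B=210, C=140, D=230, E=250, F=140, G=130
Best best-case = 250 → E.
Row minima: A=20, B=-90, C=-120, D=-10, E=-140, F=-20, G=-50
Best worst-case = 20 → A.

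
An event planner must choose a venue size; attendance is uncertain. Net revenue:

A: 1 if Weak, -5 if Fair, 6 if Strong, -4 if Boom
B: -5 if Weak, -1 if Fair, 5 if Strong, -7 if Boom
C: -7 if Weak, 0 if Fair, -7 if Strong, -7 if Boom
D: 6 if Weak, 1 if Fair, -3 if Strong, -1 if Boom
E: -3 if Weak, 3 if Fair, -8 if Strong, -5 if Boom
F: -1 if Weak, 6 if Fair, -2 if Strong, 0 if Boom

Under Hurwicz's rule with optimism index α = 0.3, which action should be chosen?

F

A: 0.3·6 + 0.7·(-5) = -1.7
B: 0.3·5 + 0.7·(-7) = -3.4
C: 0.3·0 + 0.7·(-7) = -4.9
D: 0.3·6 + 0.7·(-3) = -0.3
E: 0.3·3 + 0.7·(-8) = -4.7
F: 0.3·6 + 0.7·(-2) = 0.4
Highest Hurwicz score = 0.4 → F.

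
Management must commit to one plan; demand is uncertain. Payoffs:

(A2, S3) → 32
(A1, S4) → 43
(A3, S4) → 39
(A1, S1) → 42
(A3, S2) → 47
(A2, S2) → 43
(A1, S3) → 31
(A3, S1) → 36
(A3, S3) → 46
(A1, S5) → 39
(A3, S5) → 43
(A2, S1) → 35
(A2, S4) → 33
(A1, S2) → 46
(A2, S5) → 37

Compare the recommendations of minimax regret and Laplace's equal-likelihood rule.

Column bests: S1=42, S2=47, S3=46, S4=43, S5=43.
A1 regrets: 0, 1, 15, 0, 4 → max 15
A2 regrets: 7, 4, 14, 10, 6 → max 14
A3 regrets: 6, 0, 0, 4, 0 → max 6
Smallest max regret = 6 → A3.
Row averages: A1=40.2, A2=36, A3=42.2
Highest average = 42.2 → A3.

minimax regret → A3; laplace → A3 (agree)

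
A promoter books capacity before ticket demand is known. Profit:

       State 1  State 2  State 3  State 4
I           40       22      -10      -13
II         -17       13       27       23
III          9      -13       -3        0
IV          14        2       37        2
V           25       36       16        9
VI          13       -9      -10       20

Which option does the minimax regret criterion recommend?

V

Column bests: State 1=40, State 2=36, State 3=37, State 4=23.
I regrets: 0, 14, 47, 36 → max 47
II regrets: 57, 23, 10, 0 → max 57
III regrets: 31, 49, 40, 23 → max 49
IV regrets: 26, 34, 0, 21 → max 34
V regrets: 15, 0, 21, 14 → max 21
VI regrets: 27, 45, 47, 3 → max 47
Smallest max regret = 21 → V.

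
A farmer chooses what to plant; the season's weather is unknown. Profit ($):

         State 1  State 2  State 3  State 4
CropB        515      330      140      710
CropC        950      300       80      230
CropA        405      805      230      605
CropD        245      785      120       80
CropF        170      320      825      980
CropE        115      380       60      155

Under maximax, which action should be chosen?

Row maxima: CropB=710, CropC=950, CropA=805, CropD=785, CropF=980, CropE=380
Best best-case = 980 → CropF.

CropF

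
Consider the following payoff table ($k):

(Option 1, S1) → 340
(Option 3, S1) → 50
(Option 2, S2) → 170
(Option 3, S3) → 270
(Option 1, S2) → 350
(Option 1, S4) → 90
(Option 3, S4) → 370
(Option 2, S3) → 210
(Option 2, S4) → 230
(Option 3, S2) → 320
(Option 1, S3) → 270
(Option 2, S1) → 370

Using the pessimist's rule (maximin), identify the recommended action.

Row minima: Option 1=90, Option 2=170, Option 3=50
Best worst-case = 170 → Option 2.

Option 2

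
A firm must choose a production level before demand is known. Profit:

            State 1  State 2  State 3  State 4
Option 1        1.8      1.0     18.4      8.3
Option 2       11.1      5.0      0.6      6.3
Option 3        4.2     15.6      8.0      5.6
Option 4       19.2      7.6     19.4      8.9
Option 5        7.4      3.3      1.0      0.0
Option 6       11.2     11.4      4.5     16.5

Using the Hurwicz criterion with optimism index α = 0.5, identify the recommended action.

Option 1: 0.5·18.4 + 0.5·1.0 = 9.7
Option 2: 0.5·11.1 + 0.5·0.6 = 5.85
Option 3: 0.5·15.6 + 0.5·4.2 = 9.9
Option 4: 0.5·19.4 + 0.5·7.6 = 13.5
Option 5: 0.5·7.4 + 0.5·0.0 = 3.7
Option 6: 0.5·16.5 + 0.5·4.5 = 10.5
Highest Hurwicz score = 13.5 → Option 4.

Option 4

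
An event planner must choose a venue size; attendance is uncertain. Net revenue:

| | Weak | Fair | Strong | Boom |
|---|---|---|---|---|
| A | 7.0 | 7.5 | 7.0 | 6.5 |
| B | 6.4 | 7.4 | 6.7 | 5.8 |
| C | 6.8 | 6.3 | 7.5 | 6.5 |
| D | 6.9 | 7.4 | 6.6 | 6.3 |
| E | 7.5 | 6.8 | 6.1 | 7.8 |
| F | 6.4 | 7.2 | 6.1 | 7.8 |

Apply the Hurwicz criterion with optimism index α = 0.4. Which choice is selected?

A

A: 0.4·7.5 + 0.6·6.5 = 6.9
B: 0.4·7.4 + 0.6·5.8 = 6.44
C: 0.4·7.5 + 0.6·6.3 = 6.78
D: 0.4·7.4 + 0.6·6.3 = 6.74
E: 0.4·7.8 + 0.6·6.1 = 6.78
F: 0.4·7.8 + 0.6·6.1 = 6.78
Highest Hurwicz score = 6.9 → A.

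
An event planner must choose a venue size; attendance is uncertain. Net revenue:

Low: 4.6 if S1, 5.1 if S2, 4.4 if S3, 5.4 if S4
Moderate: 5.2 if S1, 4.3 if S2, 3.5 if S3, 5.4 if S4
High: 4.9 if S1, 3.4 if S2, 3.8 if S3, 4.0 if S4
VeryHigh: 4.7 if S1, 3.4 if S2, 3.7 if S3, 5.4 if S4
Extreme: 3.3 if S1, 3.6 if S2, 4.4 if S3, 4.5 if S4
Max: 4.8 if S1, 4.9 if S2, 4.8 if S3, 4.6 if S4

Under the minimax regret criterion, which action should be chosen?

Column bests: S1=5.2, S2=5.1, S3=4.8, S4=5.4.
Low regrets: 0.6, 0.0, 0.4, 0.0 → max 0.6
Moderate regrets: 0.0, 0.8, 1.3, 0.0 → max 1.3
High regrets: 0.3, 1.7, 1.0, 1.4 → max 1.7
VeryHigh regrets: 0.5, 1.7, 1.1, 0.0 → max 1.7
Extreme regrets: 1.9, 1.5, 0.4, 0.9 → max 1.9
Max regrets: 0.4, 0.2, 0.0, 0.8 → max 0.8
Smallest max regret = 0.6 → Low.

Low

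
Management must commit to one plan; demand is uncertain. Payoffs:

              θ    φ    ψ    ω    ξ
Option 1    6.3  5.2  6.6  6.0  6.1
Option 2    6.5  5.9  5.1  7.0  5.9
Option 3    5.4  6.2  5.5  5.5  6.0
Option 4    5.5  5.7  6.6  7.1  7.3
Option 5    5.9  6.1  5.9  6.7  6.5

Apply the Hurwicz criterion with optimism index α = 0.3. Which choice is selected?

Option 5

Option 1: 0.3·6.6 + 0.7·5.2 = 5.62
Option 2: 0.3·7.0 + 0.7·5.1 = 5.67
Option 3: 0.3·6.2 + 0.7·5.4 = 5.64
Option 4: 0.3·7.3 + 0.7·5.5 = 6.04
Option 5: 0.3·6.7 + 0.7·5.9 = 6.14
Highest Hurwicz score = 6.14 → Option 5.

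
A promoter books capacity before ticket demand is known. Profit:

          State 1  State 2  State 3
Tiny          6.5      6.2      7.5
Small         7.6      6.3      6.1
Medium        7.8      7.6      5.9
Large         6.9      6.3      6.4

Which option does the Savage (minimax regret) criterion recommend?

Large

Column bests: State 1=7.8, State 2=7.6, State 3=7.5.
Tiny regrets: 1.3, 1.4, 0.0 → max 1.4
Small regrets: 0.2, 1.3, 1.4 → max 1.4
Medium regrets: 0.0, 0.0, 1.6 → max 1.6
Large regrets: 0.9, 1.3, 1.1 → max 1.3
Smallest max regret = 1.3 → Large.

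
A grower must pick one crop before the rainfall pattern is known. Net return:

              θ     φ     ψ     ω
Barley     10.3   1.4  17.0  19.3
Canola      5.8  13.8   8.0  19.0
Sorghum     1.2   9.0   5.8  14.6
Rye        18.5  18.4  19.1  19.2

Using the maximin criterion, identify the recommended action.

Row minima: Barley=1.4, Canola=5.8, Sorghum=1.2, Rye=18.4
Best worst-case = 18.4 → Rye.

Rye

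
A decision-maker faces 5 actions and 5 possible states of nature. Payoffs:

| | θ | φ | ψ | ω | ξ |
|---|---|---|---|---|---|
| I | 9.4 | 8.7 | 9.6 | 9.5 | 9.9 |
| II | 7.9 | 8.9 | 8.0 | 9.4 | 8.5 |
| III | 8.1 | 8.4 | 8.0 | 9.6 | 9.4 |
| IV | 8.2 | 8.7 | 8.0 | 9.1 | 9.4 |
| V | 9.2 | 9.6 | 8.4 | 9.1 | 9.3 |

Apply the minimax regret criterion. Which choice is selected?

I

Column bests: θ=9.4, φ=9.6, ψ=9.6, ω=9.6, ξ=9.9.
I regrets: 0.0, 0.9, 0.0, 0.1, 0.0 → max 0.9
II regrets: 1.5, 0.7, 1.6, 0.2, 1.4 → max 1.6
III regrets: 1.3, 1.2, 1.6, 0.0, 0.5 → max 1.6
IV regrets: 1.2, 0.9, 1.6, 0.5, 0.5 → max 1.6
V regrets: 0.2, 0.0, 1.2, 0.5, 0.6 → max 1.2
Smallest max regret = 0.9 → I.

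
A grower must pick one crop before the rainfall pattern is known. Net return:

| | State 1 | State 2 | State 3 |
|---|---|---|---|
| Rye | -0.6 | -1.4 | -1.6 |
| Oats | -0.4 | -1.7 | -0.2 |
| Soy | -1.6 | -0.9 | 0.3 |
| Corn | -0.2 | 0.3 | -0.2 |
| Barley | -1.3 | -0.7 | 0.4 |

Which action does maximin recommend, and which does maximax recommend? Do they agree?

maximin → Corn; maximax → Barley (disagree)

Row minima: Rye=-1.6, Oats=-1.7, Soy=-1.6, Corn=-0.2, Barley=-1.3
Best worst-case = -0.2 → Corn.
Row maxima: Rye=-0.6, Oats=-0.2, Soy=0.3, Corn=0.3, Barley=0.4
Best best-case = 0.4 → Barley.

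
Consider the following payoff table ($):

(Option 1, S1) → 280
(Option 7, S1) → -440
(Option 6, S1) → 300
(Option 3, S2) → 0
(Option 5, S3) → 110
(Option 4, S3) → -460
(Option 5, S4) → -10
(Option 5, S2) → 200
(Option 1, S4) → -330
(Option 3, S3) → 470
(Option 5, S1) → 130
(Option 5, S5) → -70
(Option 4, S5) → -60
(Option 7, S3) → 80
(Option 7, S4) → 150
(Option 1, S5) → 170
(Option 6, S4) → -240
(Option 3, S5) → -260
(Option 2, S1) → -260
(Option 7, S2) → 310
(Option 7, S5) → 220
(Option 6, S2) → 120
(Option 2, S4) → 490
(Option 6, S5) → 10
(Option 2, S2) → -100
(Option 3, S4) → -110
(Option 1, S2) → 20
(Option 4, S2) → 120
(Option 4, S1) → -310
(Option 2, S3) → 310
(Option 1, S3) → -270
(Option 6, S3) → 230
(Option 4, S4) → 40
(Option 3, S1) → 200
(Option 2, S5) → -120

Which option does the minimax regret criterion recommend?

Column bests: S1=300, S2=310, S3=470, S4=490, S5=220.
Option 1 regrets: 20, 290, 740, 820, 50 → max 820
Option 2 regrets: 560, 410, 160, 0, 340 → max 560
Option 3 regrets: 100, 310, 0, 600, 480 → max 600
Option 4 regrets: 610, 190, 930, 450, 280 → max 930
Option 5 regrets: 170, 110, 360, 500, 290 → max 500
Option 6 regrets: 0, 190, 240, 730, 210 → max 730
Option 7 regrets: 740, 0, 390, 340, 0 → max 740
Smallest max regret = 500 → Option 5.

Option 5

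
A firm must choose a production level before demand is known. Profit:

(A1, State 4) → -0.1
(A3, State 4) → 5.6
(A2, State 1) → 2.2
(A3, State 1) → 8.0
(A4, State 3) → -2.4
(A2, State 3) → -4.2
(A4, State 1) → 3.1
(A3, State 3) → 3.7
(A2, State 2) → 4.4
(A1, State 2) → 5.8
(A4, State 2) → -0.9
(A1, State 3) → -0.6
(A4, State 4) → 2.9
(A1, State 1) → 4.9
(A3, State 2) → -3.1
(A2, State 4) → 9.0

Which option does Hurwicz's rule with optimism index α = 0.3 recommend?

A1

A1: 0.3·5.8 + 0.7·(-0.6) = 1.32
A2: 0.3·9.0 + 0.7·(-4.2) = -0.24
A3: 0.3·8.0 + 0.7·(-3.1) = 0.23
A4: 0.3·3.1 + 0.7·(-2.4) = -0.75
Highest Hurwicz score = 1.32 → A1.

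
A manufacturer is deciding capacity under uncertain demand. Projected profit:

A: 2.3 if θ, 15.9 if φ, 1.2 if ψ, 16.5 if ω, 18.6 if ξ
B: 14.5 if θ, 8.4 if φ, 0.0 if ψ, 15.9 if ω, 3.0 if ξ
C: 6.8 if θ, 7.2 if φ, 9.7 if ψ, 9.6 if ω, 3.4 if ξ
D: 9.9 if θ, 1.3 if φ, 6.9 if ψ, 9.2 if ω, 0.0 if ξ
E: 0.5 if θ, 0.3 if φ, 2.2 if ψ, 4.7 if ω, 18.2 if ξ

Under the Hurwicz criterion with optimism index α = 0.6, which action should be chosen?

A: 0.6·18.6 + 0.4·1.2 = 11.64
B: 0.6·15.9 + 0.4·0.0 = 9.54
C: 0.6·9.7 + 0.4·3.4 = 7.18
D: 0.6·9.9 + 0.4·0.0 = 5.94
E: 0.6·18.2 + 0.4·0.3 = 11.04
Highest Hurwicz score = 11.64 → A.

A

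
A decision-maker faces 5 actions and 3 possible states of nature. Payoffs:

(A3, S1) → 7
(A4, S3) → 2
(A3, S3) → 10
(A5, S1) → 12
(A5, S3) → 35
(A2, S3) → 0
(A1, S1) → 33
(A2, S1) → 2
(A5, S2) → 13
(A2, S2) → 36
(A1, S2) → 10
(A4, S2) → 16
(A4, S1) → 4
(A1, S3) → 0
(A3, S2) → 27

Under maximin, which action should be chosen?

A5

Row minima: A1=0, A2=0, A3=7, A4=2, A5=12
Best worst-case = 12 → A5.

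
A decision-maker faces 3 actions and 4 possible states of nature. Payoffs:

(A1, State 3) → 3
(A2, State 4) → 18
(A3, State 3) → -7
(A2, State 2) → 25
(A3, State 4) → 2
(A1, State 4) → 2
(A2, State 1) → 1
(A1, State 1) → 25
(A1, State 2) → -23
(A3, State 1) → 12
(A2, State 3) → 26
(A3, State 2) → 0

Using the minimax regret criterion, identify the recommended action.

Column bests: State 1=25, State 2=25, State 3=26, State 4=18.
A1 regrets: 0, 48, 23, 16 → max 48
A2 regrets: 24, 0, 0, 0 → max 24
A3 regrets: 13, 25, 33, 16 → max 33
Smallest max regret = 24 → A2.

A2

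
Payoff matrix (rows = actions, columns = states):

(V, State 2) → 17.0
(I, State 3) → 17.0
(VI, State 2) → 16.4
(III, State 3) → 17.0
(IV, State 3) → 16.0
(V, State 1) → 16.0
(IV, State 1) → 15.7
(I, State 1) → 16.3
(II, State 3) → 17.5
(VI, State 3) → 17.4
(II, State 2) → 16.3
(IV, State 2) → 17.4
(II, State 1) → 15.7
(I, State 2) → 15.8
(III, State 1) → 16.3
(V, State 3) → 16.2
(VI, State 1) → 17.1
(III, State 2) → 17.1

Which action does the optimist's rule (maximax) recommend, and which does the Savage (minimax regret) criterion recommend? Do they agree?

Row maxima: I=17.0, II=17.5, III=17.1, IV=17.4, V=17.0, VI=17.4
Best best-case = 17.5 → II.
Column bests: State 1=17.1, State 2=17.4, State 3=17.5.
I regrets: 0.8, 1.6, 0.5 → max 1.6
II regrets: 1.4, 1.1, 0.0 → max 1.4
III regrets: 0.8, 0.3, 0.5 → max 0.8
IV regrets: 1.4, 0.0, 1.5 → max 1.5
V regrets: 1.1, 0.4, 1.3 → max 1.3
VI regrets: 0.0, 1.0, 0.1 → max 1.0
Smallest max regret = 0.8 → III.

maximax → II; minimax regret → III (disagree)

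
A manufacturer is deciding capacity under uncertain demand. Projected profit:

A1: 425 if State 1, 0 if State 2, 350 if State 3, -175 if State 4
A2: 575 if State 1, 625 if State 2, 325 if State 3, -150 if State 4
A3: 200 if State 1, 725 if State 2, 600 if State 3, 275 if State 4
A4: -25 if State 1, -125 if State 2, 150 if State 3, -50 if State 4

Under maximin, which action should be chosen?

A3

Row minima: A1=-175, A2=-150, A3=200, A4=-125
Best worst-case = 200 → A3.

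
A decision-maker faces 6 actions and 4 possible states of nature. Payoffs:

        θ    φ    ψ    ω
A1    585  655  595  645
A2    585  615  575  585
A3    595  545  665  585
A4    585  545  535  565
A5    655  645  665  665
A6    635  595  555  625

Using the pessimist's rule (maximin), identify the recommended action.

A5

Row minima: A1=585, A2=575, A3=545, A4=535, A5=645, A6=555
Best worst-case = 645 → A5.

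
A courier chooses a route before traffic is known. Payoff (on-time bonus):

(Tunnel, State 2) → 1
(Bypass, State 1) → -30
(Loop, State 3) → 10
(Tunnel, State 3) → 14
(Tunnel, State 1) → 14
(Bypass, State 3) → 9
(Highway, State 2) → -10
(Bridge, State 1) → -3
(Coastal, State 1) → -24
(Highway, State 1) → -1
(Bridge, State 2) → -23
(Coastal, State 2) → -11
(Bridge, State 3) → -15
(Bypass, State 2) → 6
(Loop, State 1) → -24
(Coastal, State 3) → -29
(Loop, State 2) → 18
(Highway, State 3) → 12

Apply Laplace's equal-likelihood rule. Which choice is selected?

Row averages: Tunnel=29/3, Highway=1/3, Loop=4/3, Bridge=-41/3, Coastal=-64/3, Bypass=-5
Highest average = 29/3 → Tunnel.

Tunnel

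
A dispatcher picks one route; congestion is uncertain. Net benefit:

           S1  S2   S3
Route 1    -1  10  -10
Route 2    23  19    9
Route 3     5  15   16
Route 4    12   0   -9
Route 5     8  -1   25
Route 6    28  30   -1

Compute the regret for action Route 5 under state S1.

Best payoff under S1 is 28.
Regret = 28 − 8 = 20.

20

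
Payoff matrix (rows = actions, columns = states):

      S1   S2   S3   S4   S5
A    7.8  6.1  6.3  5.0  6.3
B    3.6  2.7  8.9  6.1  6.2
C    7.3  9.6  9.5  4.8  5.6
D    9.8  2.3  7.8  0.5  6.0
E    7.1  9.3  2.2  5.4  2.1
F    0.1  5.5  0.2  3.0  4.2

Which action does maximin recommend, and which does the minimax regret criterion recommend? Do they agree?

Row minima: A=5.0, B=2.7, C=4.8, D=0.5, E=2.1, F=0.1
Best worst-case = 5.0 → A.
Column bests: S1=9.8, S2=9.6, S3=9.5, S4=6.1, S5=6.3.
A regrets: 2.0, 3.5, 3.2, 1.1, 0.0 → max 3.5
B regrets: 6.2, 6.9, 0.6, 0.0, 0.1 → max 6.9
C regrets: 2.5, 0.0, 0.0, 1.3, 0.7 → max 2.5
D regrets: 0.0, 7.3, 1.7, 5.6, 0.3 → max 7.3
E regrets: 2.7, 0.3, 7.3, 0.7, 4.2 → max 7.3
F regrets: 9.7, 4.1, 9.3, 3.1, 2.1 → max 9.7
Smallest max regret = 2.5 → C.

maximin → A; minimax regret → C (disagree)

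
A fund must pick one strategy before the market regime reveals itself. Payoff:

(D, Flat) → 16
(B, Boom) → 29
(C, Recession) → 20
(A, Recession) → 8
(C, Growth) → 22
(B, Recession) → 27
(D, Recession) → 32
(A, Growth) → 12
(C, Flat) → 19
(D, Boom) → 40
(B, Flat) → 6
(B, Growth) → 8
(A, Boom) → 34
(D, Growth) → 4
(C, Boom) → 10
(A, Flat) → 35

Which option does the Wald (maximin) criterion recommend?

C

Row minima: A=8, B=6, C=10, D=4
Best worst-case = 10 → C.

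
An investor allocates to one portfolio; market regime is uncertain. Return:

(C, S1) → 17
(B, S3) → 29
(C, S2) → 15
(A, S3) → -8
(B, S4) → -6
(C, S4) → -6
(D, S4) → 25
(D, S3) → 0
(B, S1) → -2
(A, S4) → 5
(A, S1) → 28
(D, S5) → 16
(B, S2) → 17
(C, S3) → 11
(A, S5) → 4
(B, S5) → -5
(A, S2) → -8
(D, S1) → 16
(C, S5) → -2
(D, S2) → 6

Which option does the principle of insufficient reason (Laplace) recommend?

Row averages: A=4.2, B=6.6, C=7, D=12.6
Highest average = 12.6 → D.

D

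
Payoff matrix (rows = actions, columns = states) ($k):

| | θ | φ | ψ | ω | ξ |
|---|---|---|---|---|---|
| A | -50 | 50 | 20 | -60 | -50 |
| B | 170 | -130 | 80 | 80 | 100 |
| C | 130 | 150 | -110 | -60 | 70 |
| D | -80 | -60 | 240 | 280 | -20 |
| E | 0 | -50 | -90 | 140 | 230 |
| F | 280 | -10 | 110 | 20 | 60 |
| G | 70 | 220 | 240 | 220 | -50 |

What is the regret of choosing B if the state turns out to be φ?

Best payoff under φ is 220.
Regret = 220 − (-130) = 350.

350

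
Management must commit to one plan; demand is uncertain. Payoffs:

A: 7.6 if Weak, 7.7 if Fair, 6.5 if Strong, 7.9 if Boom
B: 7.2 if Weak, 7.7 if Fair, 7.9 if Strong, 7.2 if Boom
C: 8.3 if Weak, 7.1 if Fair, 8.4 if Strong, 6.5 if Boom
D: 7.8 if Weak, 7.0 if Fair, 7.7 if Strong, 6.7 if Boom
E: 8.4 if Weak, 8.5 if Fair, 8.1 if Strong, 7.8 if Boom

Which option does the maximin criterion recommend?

Row minima: A=6.5, B=7.2, C=6.5, D=6.7, E=7.8
Best worst-case = 7.8 → E.

E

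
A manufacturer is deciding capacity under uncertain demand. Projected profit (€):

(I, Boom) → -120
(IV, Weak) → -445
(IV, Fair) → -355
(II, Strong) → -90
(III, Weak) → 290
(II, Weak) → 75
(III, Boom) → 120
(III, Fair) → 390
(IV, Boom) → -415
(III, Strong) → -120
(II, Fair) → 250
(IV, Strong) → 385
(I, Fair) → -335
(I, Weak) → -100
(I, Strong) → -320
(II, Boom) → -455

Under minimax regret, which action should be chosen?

III

Column bests: Weak=290, Fair=390, Strong=385, Boom=120.
I regrets: 390, 725, 705, 240 → max 725
II regrets: 215, 140, 475, 575 → max 575
III regrets: 0, 0, 505, 0 → max 505
IV regrets: 735, 745, 0, 535 → max 745
Smallest max regret = 505 → III.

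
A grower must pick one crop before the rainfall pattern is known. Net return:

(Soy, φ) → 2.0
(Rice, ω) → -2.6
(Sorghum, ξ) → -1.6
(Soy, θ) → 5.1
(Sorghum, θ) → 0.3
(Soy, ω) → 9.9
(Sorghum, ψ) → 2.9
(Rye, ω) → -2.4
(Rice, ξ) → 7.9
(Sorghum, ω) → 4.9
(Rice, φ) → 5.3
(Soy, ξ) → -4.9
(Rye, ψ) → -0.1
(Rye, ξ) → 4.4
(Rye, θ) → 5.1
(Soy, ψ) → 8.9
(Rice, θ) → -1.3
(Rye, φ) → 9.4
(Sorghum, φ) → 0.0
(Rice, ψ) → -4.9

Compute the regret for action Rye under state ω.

Best payoff under ω is 9.9.
Regret = 9.9 − (-2.4) = 12.3.

12.3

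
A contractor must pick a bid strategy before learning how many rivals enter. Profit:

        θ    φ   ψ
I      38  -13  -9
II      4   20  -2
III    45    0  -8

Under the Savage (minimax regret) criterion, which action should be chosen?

Column bests: θ=45, φ=20, ψ=-2.
I regrets: 7, 33, 7 → max 33
II regrets: 41, 0, 0 → max 41
III regrets: 0, 20, 6 → max 20
Smallest max regret = 20 → III.

III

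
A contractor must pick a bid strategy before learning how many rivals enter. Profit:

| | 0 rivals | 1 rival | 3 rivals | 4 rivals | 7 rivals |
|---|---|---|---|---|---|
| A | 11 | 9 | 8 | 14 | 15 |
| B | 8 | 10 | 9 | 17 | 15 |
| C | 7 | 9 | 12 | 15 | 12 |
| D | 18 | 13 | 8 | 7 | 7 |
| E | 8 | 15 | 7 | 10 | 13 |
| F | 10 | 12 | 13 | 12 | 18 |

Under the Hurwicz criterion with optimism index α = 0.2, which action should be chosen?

A: 0.2·15 + 0.8·8 = 9.4
B: 0.2·17 + 0.8·8 = 9.8
C: 0.2·15 + 0.8·7 = 8.6
D: 0.2·18 + 0.8·7 = 9.2
E: 0.2·15 + 0.8·7 = 8.6
F: 0.2·18 + 0.8·10 = 11.6
Highest Hurwicz score = 11.6 → F.

F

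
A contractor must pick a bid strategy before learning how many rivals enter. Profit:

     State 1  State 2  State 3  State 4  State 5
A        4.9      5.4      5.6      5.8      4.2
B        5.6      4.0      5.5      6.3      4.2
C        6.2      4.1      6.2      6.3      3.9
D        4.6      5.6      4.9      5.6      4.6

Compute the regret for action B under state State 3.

Best payoff under State 3 is 6.2.
Regret = 6.2 − 5.5 = 0.7.

0.7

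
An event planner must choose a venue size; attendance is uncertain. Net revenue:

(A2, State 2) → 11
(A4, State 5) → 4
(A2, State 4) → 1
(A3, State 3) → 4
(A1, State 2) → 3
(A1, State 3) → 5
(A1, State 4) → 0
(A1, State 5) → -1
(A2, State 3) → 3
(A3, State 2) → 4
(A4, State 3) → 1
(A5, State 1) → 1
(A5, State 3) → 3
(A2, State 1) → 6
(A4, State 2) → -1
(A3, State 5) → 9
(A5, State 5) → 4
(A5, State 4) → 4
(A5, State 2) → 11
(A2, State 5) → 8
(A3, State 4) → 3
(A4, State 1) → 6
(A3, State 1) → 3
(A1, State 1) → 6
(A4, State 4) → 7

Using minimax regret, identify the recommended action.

A5

Column bests: State 1=6, State 2=11, State 3=5, State 4=7, State 5=9.
A1 regrets: 0, 8, 0, 7, 10 → max 10
A2 regrets: 0, 0, 2, 6, 1 → max 6
A3 regrets: 3, 7, 1, 4, 0 → max 7
A4 regrets: 0, 12, 4, 0, 5 → max 12
A5 regrets: 5, 0, 2, 3, 5 → max 5
Smallest max regret = 5 → A5.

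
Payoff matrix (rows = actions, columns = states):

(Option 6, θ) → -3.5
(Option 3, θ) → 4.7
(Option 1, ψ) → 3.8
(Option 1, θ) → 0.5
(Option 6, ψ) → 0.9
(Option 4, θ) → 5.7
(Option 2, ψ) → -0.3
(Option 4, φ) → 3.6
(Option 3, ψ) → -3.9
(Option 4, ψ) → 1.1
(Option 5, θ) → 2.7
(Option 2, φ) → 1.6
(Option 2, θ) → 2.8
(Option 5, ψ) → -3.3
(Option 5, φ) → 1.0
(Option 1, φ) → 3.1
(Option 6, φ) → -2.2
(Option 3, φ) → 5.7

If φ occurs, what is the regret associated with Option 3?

Best payoff under φ is 5.7.
Regret = 5.7 − 5.7 = 0.0.

0.0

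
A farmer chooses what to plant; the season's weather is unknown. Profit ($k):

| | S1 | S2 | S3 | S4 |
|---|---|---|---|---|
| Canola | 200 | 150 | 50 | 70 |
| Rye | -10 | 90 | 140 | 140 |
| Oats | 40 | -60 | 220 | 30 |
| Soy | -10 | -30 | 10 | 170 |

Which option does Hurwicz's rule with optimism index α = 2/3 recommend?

Canola: 2/3·200 + 1/3·50 = 150
Rye: 2/3·140 + 1/3·(-10) = 90
Oats: 2/3·220 + 1/3·(-60) = 380/3
Soy: 2/3·170 + 1/3·(-30) = 310/3
Highest Hurwicz score = 150 → Canola.

Canola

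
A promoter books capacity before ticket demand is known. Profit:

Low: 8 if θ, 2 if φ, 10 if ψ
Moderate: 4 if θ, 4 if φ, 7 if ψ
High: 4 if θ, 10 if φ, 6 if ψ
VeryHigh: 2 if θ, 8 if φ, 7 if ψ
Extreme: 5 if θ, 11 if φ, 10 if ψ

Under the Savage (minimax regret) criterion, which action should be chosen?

Extreme

Column bests: θ=8, φ=11, ψ=10.
Low regrets: 0, 9, 0 → max 9
Moderate regrets: 4, 7, 3 → max 7
High regrets: 4, 1, 4 → max 4
VeryHigh regrets: 6, 3, 3 → max 6
Extreme regrets: 3, 0, 0 → max 3
Smallest max regret = 3 → Extreme.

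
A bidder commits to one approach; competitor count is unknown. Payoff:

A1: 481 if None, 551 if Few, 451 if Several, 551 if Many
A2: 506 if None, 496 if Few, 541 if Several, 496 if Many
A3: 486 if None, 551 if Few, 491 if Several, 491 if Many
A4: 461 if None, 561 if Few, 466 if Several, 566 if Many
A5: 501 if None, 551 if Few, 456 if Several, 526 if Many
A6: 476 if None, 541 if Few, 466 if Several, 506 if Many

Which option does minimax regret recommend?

Column bests: None=506, Few=561, Several=541, Many=566.
A1 regrets: 25, 10, 90, 15 → max 90
A2 regrets: 0, 65, 0, 70 → max 70
A3 regrets: 20, 10, 50, 75 → max 75
A4 regrets: 45, 0, 75, 0 → max 75
A5 regrets: 5, 10, 85, 40 → max 85
A6 regrets: 30, 20, 75, 60 → max 75
Smallest max regret = 70 → A2.

A2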